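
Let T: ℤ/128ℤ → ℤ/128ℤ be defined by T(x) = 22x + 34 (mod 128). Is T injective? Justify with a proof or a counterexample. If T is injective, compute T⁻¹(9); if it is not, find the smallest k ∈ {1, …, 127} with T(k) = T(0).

We have gcd(22, 128) = 2 > 1. Taking u = 0 and v = 64: T(0) = 34 and T(64) = 22·64 + 34 = 1442 ≡ 34 (mod 128).
So T(0) = T(64) while 0 ≠ 64, so T is not injective.
Since T is not injective, we find the least positive k with T(k) = T(0): this means 22k ≡ 0 (mod 128), i.e. 128 ∣ 22k. Since gcd(22, 128) = 2, dividing through by 2 this holds exactly when 64 ∣ 11k, and as gcd(11, 64) = 1, exactly when 64 ∣ k.
The smallest positive such k is 64.

64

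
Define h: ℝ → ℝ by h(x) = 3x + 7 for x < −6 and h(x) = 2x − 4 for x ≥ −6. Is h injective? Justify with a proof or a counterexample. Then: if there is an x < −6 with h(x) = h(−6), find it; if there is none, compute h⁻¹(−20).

Both pieces are strictly increasing (slopes 3 and 2), so each is injective on its own interval.
The left piece maps (−∞, −6) onto (−∞, −11); the right piece maps [−6, ∞) onto [−16, ∞).
These images overlap. In particular h(−6) = −16 (right piece), and solving 3x + 7 = −16 on the left piece gives x = −23/3 < −6.
So h(−23/3) = h(−6) with −23/3 ≠ −6, and h is not injective. This x = −23/3 is the requested value below −6.

-23/3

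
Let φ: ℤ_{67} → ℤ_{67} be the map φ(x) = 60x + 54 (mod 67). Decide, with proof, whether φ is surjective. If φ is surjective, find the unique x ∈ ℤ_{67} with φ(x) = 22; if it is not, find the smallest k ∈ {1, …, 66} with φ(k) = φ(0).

Recall: φ is surjective if every y in the codomain equals φ(x) for some x in the domain.
Since gcd(60, 67) = 1, 60 is invertible modulo 67. Euclid's algorithm: 67 = 1·60 + 7, 60 = 8·7 + 4, 7 = 1·4 + 3, 4 = 1·3 + 1; back-substituting gives 1 = 19·60 − 17·67, so 60⁻¹ ≡ 19 (mod 67).
Then y ↦ 19(y − 54) is a two-sided inverse to φ, so every y ∈ ℤ_{67} has a preimage.
Therefore φ is surjective.
Since φ is surjective, we compute φ⁻¹(22): solve 60x + 54 ≡ 22 (mod 67), i.e. 60x ≡ 35 (mod 67).
Multiplying by 60⁻¹ = 19 gives x ≡ 19·35 = 665 = 9·67 + 62 ≡ 62 (mod 67).
Check: φ(62) = 60·62 + 54 = 3774 = 56·67 + 22 ≡ 22 (mod 67).

62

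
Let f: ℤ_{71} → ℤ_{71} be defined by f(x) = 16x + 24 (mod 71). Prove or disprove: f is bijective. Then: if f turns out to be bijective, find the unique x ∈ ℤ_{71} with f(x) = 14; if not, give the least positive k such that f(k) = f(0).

Suppose f(a) = f(b) in ℤ_{71}. Then 16a + 24 ≡ 16b + 24 (mod 71), hence 16(a − b) ≡ 0 (mod 71).
Since gcd(16, 71) = 1, 16 is invertible modulo 71, therefore a − b ≡ 0 (mod 71), i.e. a = b.
We now compute 16⁻¹ mod 71 explicitly. Euclid's algorithm: 71 = 4·16 + 7, 16 = 2·7 + 2, 7 = 3·2 + 1; back-substituting gives 1 = 40·16 − 9·71, so 16⁻¹ ≡ 40 (mod 71).
Then y ↦ 40(y − 24) is a two-sided inverse to f, so every y ∈ ℤ_{71} has a preimage.
Thus f is bijective.
Since f is bijective, we find f⁻¹(14): we need 16x ≡ 14 − 24 ≡ 61 (mod 71). Using 16⁻¹ = 40: x ≡ 40·61 = 2440 = 34·71 + 26, so x = 26.
Check: f(26) = 16·26 + 24 = 440 = 6·71 + 14 ≡ 14 (mod 71).

26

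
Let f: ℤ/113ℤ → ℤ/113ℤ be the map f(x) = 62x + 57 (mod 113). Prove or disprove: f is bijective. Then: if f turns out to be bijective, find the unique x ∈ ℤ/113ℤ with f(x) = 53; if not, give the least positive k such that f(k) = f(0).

Suppose f(u) = f(v) in ℤ/113ℤ. Then 62u + 57 ≡ 62v + 57 (mod 113), therefore 62(u − v) ≡ 0 (mod 113).
Since gcd(62, 113) = 1, 62 is invertible modulo 113, so u − v ≡ 0 (mod 113), i.e. u = v.
We now compute 62⁻¹ mod 113 explicitly. Euclid's algorithm: 113 = 1·62 + 51, 62 = 1·51 + 11, 51 = 4·11 + 7, 11 = 1·7 + 4, 7 = 1·4 + 3, 4 = 1·3 + 1; back-substituting gives 1 = 31·62 − 17·113, so 62⁻¹ ≡ 31 (mod 113).
For any y ∈ ℤ/113ℤ, x = 31(y − 57) mod 113 satisfies f(x) = 62·31(y − 57) + 57 ≡ y (since 62·31 ≡ 1 mod 113). So every y has a preimage.
So f is bijective.
Since f is bijective, we find f⁻¹(53): we need 62x ≡ 53 − 57 ≡ 109 (mod 113). Using 62⁻¹ = 31: x ≡ 31·109 = 3379 = 29·113 + 102, so x = 102.
Check: f(102) = 62·102 + 57 = 6381 = 56·113 + 53 ≡ 53 (mod 113).

102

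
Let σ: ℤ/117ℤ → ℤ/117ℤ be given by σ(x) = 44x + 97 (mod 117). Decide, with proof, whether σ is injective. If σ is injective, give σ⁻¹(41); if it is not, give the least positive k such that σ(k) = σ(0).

If σ(a) = σ(b), then 44a ≡ 44b (mod 117). Because gcd(44, 117) = 1, we may cancel 44 to get a ≡ b (mod 117).
Thus σ is injective.
We now compute 44⁻¹ mod 117 explicitly. Euclid's algorithm: 117 = 2·44 + 29, 44 = 1·29 + 15, 29 = 1·15 + 14, 15 = 1·14 + 1; back-substituting gives 1 = 8·44 − 3·117, so 44⁻¹ ≡ 8 (mod 117).
Since σ is injective, we compute σ⁻¹(41): solve 44x + 97 ≡ 41 (mod 117), i.e. 44x ≡ 61 (mod 117).
Multiplying by 44⁻¹ = 8 gives x ≡ 8·61 = 488 = 4·117 + 20 ≡ 20 (mod 117).
Check: σ(20) = 44·20 + 97 = 977 = 8·117 + 41 ≡ 41 (mod 117).

20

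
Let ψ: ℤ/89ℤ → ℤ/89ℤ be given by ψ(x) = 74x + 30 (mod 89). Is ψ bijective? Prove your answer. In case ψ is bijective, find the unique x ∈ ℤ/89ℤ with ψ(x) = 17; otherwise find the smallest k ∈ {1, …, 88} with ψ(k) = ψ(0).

If ψ(a) = ψ(b), then 74a ≡ 74b (mod 89). Because gcd(74, 89) = 1, we may cancel 74 to get a ≡ b (mod 89).
We now compute 74⁻¹ mod 89 explicitly. Euclid's algorithm: 89 = 1·74 + 15, 74 = 4·15 + 14, 15 = 1·14 + 1; back-substituting gives 1 = 83·74 − 69·89, so 74⁻¹ ≡ 83 (mod 89).
For any y ∈ ℤ/89ℤ, x = 83(y − 30) mod 89 satisfies ψ(x) = 74·83(y − 30) + 30 ≡ y (since 74·83 ≡ 1 mod 89). So every y has a preimage.
Therefore ψ is bijective.
Since ψ is bijective, we find ψ⁻¹(17): we need 74x ≡ 17 − 30 ≡ 76 (mod 89). Using 74⁻¹ = 83: x ≡ 83·76 = 6308 = 70·89 + 78, so x = 78.
Check: ψ(78) = 74·78 + 30 = 5802 = 65·89 + 17 ≡ 17 (mod 89).

78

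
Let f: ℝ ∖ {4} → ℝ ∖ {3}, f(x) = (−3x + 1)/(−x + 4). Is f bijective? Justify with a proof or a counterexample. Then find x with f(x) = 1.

Suppose f(x_1) = f(x_2). Cross-multiplying: (−3x_1 + 1)(−x_2 + 4) = (−3x_2 + 1)(−x_1 + 4).
Expanding both sides and cancelling the symmetric terms leaves −11·(x_1 − x_2) = 0. Since −11 ≠ 0, x_1 = x_2. Therefore f is injective.
For any y ≠ 3, solving y(−x + 4) = −3x + 1 for x gives a well-defined x ≠ 4. So f is surjective.
So f is bijective.
Solving f(x) = 1: cross-multiplying gives −3x + 1 = 1(−x + 4), which rearranges to −2x = 3, so x = −3/2.

-3/2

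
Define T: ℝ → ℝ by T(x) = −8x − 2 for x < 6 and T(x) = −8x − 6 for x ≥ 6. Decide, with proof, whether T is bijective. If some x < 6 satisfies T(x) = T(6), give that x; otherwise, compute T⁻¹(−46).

Both pieces are strictly decreasing (slopes −8 and −8), so each is injective on its own interval.
The left piece maps (−∞, 6) onto (−50, ∞); the right piece maps [6, ∞) onto (−∞, −54].
The images leave a gap (−50 has no preimage), so T is not surjective, hence not bijective.
Because the two images are disjoint, no x < 6 has T(x) = T(6), so we compute T⁻¹(−46): −46 lies in (−50, ∞), so solve −8x − 2 = −46: x = (−46 + 2)/(−8) = 11/2.

11/2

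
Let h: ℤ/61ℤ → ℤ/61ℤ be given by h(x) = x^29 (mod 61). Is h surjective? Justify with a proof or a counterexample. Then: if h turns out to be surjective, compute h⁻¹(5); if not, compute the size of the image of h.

Since 61 is prime, the nonzero elements of ℤ/61ℤ form a cyclic group of order 60.
As gcd(29, 60) = 1, raising to the 29th power is a bijection on this group: if x_1^29 ≡ x_2^29 then (x_1x_2^{−1})^29 = 1, and the only element of order dividing gcd(29, 60) = 1 is 1, so x_1 = x_2.
With h(0) = 0 this makes h injective on all of ℤ/61ℤ, hence bijective (finite equal-size domain and codomain). In particular h is surjective.
Since h is surjective, we find the preimage of 5. The inverse of x ↦ x^29 on (ℤ/61ℤ)^× is x ↦ x^29, because 29·29 = 841 = 14·60 + 1 ≡ 1 (mod 60) and x^{60} = 1 for x ≠ 0 (Fermat). So h⁻¹(5) = 5^29 mod 61.
Repeated squaring mod 61: 5^1 ≡ 5, 5^2 ≡ 5² = 25, 5^4 ≡ 25² = 625 ≡ 15, 5^8 ≡ 15² = 225 ≡ 42, 5^16 ≡ 42² = 1764 ≡ 56. Since 29 = 16 + 8 + 4 + 1, 5^29 ≡ 56·42·15·5: 56·42 = 2352 ≡ 34, then 34·15 = 510 ≡ 22, then 22·5 = 110 ≡ 49. So 5^29 ≡ 49 (mod 61).
Hence h⁻¹(5) = 49.

49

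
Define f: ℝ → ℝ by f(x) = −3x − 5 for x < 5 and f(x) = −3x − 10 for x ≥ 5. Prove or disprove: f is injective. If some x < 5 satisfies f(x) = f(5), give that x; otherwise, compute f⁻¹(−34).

8

Both pieces are strictly decreasing (slopes −3 and −3), so each is injective on its own interval.
The left piece maps (−∞, 5) onto (−20, ∞); the right piece maps [5, ∞) onto (−∞, −25].
These images are disjoint, so no value is attained by both pieces. So f is injective.
Because the two images are disjoint, no x < 5 has f(x) = f(5), so we compute f⁻¹(−34): −34 lies in (−∞, −25], so solve −3x − 10 = −34: x = (−34 + 10)/(−3) = 8.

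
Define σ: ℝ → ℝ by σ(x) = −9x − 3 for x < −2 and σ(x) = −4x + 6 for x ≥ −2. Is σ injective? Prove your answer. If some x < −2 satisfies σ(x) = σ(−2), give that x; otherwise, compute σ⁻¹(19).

-22/9

Both pieces are strictly decreasing (slopes −9 and −4), so each is injective on its own interval.
The left piece maps (−∞, −2) onto (15, ∞); the right piece maps [−2, ∞) onto (−∞, 14].
These images are disjoint, so no value is attained by both pieces. So σ is injective.
Because the two images are disjoint, no x < −2 has σ(x) = σ(−2), so we compute σ⁻¹(19): 19 lies in (15, ∞), so solve −9x − 3 = 19: x = (19 + 3)/(−9) = −22/9.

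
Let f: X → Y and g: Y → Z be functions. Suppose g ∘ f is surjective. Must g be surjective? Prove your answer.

surjective

Let c ∈ Z. Since g ∘ f is surjective, some a ∈ X has g(f(a)) = c. Then b = f(a) ∈ Y satisfies g(b) = c. So g is surjective.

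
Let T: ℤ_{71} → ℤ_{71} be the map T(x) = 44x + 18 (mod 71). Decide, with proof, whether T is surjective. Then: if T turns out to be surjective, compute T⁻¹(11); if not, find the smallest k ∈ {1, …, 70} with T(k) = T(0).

Since gcd(44, 71) = 1, 44 is invertible modulo 71. Euclid's algorithm: 71 = 1·44 + 27, 44 = 1·27 + 17, 27 = 1·17 + 10, 17 = 1·10 + 7, 10 = 1·7 + 3, 7 = 2·3 + 1; back-substituting gives 1 = 21·44 − 13·71, so 44⁻¹ ≡ 21 (mod 71).
For any y ∈ ℤ_{71}, x = 21(y − 18) mod 71 satisfies T(x) = 44·21(y − 18) + 18 ≡ y (since 44·21 ≡ 1 mod 71). So every y has a preimage.
So T is surjective.
Since T is surjective, we find T⁻¹(11): we need 44x ≡ 11 − 18 ≡ 64 (mod 71). Using 44⁻¹ = 21: x ≡ 21·64 = 1344 = 18·71 + 66, so x = 66.
Check: T(66) = 44·66 + 18 = 2922 = 41·71 + 11 ≡ 11 (mod 71).

66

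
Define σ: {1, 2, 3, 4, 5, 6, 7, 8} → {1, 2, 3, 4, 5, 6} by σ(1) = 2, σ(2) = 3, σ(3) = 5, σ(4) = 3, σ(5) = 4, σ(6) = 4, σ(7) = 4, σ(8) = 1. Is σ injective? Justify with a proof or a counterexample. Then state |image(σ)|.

σ(2) = 3 = σ(4) with 2 ≠ 4, so σ is not injective.
The image of σ is {1, 2, 3, 4, 5}, which has 5 elements.

5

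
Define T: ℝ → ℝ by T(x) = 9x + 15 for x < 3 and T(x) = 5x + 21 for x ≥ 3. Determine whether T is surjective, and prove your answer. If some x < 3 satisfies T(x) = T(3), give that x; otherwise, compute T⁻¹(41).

Both pieces are strictly increasing (slopes 9 and 5), so each is injective on its own interval.
The left piece maps (−∞, 3) onto (−∞, 42); the right piece maps [3, ∞) onto [36, ∞).
The union (−∞, 42) ∪ [36, ∞) covers ℝ, so T is surjective.
For the follow-up: the images overlap, so an x < 3 with T(x) = T(3) exists. T(3) = 36; solving 9x + 15 = 36 for x < 3 gives x = (36 − 15)/9 = 7/3.

7/3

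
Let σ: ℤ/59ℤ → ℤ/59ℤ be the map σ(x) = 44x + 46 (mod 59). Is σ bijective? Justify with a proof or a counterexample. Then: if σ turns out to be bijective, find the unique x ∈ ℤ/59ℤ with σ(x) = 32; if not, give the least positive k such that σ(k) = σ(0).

56

If σ(s) = σ(t), then 44s ≡ 44t (mod 59). Because gcd(44, 59) = 1, we may cancel 44 to get s ≡ t (mod 59).
We now compute 44⁻¹ mod 59 explicitly. Euclid's algorithm: 59 = 1·44 + 15, 44 = 2·15 + 14, 15 = 1·14 + 1; back-substituting gives 1 = 55·44 − 41·59, so 44⁻¹ ≡ 55 (mod 59).
For any y ∈ ℤ/59ℤ, x = 55(y − 46) mod 59 satisfies σ(x) = 44·55(y − 46) + 46 ≡ y (since 44·55 ≡ 1 mod 59). So every y has a preimage.
Therefore σ is bijective.
Since σ is bijective, we find σ⁻¹(32): we need 44x ≡ 32 − 46 ≡ 45 (mod 59). Using 44⁻¹ = 55: x ≡ 55·45 = 2475 = 41·59 + 56, so x = 56.
Check: σ(56) = 44·56 + 46 = 2510 = 42·59 + 32 ≡ 32 (mod 59).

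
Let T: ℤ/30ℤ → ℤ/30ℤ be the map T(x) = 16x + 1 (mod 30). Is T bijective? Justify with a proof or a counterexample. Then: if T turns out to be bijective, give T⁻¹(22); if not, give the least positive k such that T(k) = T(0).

Recall that injectivity means: for all u, v in the domain, T(u) = T(v) implies u = v.
We have gcd(16, 30) = 2 > 1. Taking u = 0 and v = 15: T(0) = 1 and T(15) = 16·15 + 1 = 241 ≡ 1 (mod 30).
So T(0) = T(15) while 0 ≠ 15, so T is not injective, hence not bijective.
Since T is not bijective, we find the least positive k with T(k) = T(0): this means 16k ≡ 0 (mod 30), i.e. 30 ∣ 16k. Since gcd(16, 30) = 2, dividing through by 2 this holds exactly when 15 ∣ 8k, and as gcd(8, 15) = 1, exactly when 15 ∣ k.
The smallest positive such k is 15.

15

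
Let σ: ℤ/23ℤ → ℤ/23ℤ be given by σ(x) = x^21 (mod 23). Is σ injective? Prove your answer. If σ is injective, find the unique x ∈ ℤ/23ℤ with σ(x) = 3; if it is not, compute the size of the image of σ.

8

Since 23 is prime, the nonzero elements of ℤ/23ℤ form a cyclic group of order 22.
As gcd(21, 22) = 1, raising to the 21st power is a bijection on this group: if a^21 ≡ b^21 then (ab^{−1})^21 = 1, and the only element of order dividing gcd(21, 22) = 1 is 1, so a = b.
With σ(0) = 0 this makes σ injective on all of ℤ/23ℤ, hence bijective (finite equal-size domain and codomain). In particular σ is injective.
Since σ is injective, we find the preimage of 3. The inverse of x ↦ x^21 on (ℤ/23ℤ)^× is x ↦ x^21, because 21·21 = 441 = 20·22 + 1 ≡ 1 (mod 22) and x^{22} = 1 for x ≠ 0 (Fermat). So σ⁻¹(3) = 3^21 mod 23.
Repeated squaring mod 23: 3^1 ≡ 3, 3^2 ≡ 3² = 9, 3^4 ≡ 9² = 81 ≡ 12, 3^8 ≡ 12² = 144 ≡ 6, 3^16 ≡ 6² = 36 ≡ 13. Since 21 = 16 + 4 + 1, 3^21 ≡ 13·12·3: 13·12 = 156 ≡ 18, then 18·3 = 54 ≡ 8. So 3^21 ≡ 8 (mod 23).
Hence σ⁻¹(3) = 8.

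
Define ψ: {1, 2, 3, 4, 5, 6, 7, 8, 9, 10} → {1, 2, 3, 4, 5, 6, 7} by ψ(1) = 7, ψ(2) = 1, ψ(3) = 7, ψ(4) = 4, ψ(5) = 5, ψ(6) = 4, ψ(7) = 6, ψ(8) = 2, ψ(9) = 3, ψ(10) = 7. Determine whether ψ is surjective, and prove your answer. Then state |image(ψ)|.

Every element of the codomain has a preimage: 1 = ψ(2), 2 = ψ(8), 3 = ψ(9), 4 = ψ(4), 5 = ψ(5), 6 = ψ(7), 7 = ψ(1).
Hence ψ is surjective.
The image of ψ is {1, 2, 3, 4, 5, 6, 7}, which has 7 elements.

7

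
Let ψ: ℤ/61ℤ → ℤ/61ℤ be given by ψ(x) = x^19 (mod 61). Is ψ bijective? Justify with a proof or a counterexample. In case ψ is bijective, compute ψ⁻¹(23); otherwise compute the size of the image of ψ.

8

Since 61 is prime, the nonzero elements of ℤ/61ℤ form a cyclic group of order 60.
As gcd(19, 60) = 1, raising to the 19th power is a bijection on this group: if s^19 ≡ t^19 then (st^{−1})^19 = 1, and the only element of order dividing gcd(19, 60) = 1 is 1, so s = t.
With ψ(0) = 0 this makes ψ injective on all of ℤ/61ℤ, hence bijective (finite equal-size domain and codomain). In particular ψ is bijective.
Since ψ is bijective, we find the preimage of 23. The inverse of x ↦ x^19 on (ℤ/61ℤ)^× is x ↦ x^19, because 19·19 = 361 = 6·60 + 1 ≡ 1 (mod 60) and x^{60} = 1 for x ≠ 0 (Fermat). So ψ⁻¹(23) = 23^19 mod 61.
Repeated squaring mod 61: 23^1 ≡ 23, 23^2 ≡ 23² = 529 ≡ 41, 23^4 ≡ 41² = 1681 ≡ 34, 23^8 ≡ 34² = 1156 ≡ 58, 23^16 ≡ 58² = 3364 ≡ 9. Since 19 = 16 + 2 + 1, 23^19 ≡ 9·41·23: 9·41 = 369 ≡ 3, then 3·23 = 69 ≡ 8. So 23^19 ≡ 8 (mod 61).
Hence ψ⁻¹(23) = 8.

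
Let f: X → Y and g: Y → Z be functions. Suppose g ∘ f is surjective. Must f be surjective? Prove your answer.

not surjective

No. Take X = {0, 1}, Y = {0, 1, 2, 3, 4}, Z = {0}, f(a) = 0 for every a ∈ X, and g(b) = 0 for every b ∈ Y.
Then g ∘ f is surjective onto {0}, but 4 ∈ Y has no preimage under f, so f is not surjective.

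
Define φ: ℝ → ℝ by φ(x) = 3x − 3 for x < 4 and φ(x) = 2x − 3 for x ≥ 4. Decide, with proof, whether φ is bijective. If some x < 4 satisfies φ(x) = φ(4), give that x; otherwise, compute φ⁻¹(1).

Both pieces are strictly increasing (slopes 3 and 2), so each is injective on its own interval.
The left piece maps (−∞, 4) onto (−∞, 9); the right piece maps [4, ∞) onto [5, ∞).
These images overlap. In particular φ(4) = 5 (right piece), and solving 3x − 3 = 5 on the left piece gives x = 8/3 < 4.
So φ(8/3) = φ(4) with 8/3 ≠ 4, and φ is not injective, hence not bijective. This x = 8/3 is the requested value below 4.

8/3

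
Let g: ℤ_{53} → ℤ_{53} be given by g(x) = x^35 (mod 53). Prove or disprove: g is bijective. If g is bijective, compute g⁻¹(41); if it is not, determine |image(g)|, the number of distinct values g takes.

21

Since 53 is prime, the nonzero elements of ℤ_{53} form a cyclic group of order 52.
As gcd(35, 52) = 1, raising to the 35th power is a bijection on this group: if u^35 ≡ v^35 then (uv^{−1})^35 = 1, and the only element of order dividing gcd(35, 52) = 1 is 1, so u = v.
With g(0) = 0 this makes g injective on all of ℤ_{53}, hence bijective (finite equal-size domain and codomain). In particular g is bijective.
Since g is bijective, we find the preimage of 41. The inverse of x ↦ x^35 on (ℤ_{53})^× is x ↦ x^3, because 35·3 = 105 = 2·52 + 1 ≡ 1 (mod 52) and x^{52} = 1 for x ≠ 0 (Fermat). So g⁻¹(41) = 41^3 mod 53.
Repeated squaring mod 53: 41^1 ≡ 41, 41^2 ≡ 41² = 1681 ≡ 38. Since 3 = 2 + 1, 41^3 ≡ 38·41: 38·41 = 1558 ≡ 21. So 41^3 ≡ 21 (mod 53).
Hence g⁻¹(41) = 21.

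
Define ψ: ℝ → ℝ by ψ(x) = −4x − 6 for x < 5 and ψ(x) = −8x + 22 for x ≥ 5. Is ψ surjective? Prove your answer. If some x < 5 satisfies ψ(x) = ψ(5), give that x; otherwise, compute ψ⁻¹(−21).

Both pieces are strictly decreasing (slopes −4 and −8), so each is injective on its own interval.
The left piece maps (−∞, 5) onto (−26, ∞); the right piece maps [5, ∞) onto (−∞, −18].
The union (−26, ∞) ∪ (−∞, −18] covers ℝ, so ψ is surjective.
For the follow-up: the images overlap, so an x < 5 with ψ(x) = ψ(5) exists. ψ(5) = −18; solving −4x − 6 = −18 for x < 5 gives x = (−18 + 6)/(−4) = 3.

3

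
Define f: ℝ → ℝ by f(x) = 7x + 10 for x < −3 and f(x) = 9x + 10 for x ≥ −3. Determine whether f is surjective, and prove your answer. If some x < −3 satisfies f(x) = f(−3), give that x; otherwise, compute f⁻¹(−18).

Both pieces are strictly increasing (slopes 7 and 9), so each is injective on its own interval.
The left piece maps (−∞, −3) onto (−∞, −11); the right piece maps [−3, ∞) onto [−17, ∞).
The union (−∞, −11) ∪ [−17, ∞) covers ℝ, so f is surjective.
For the follow-up: the images overlap, so an x < −3 with f(x) = f(−3) exists. f(−3) = −17; solving 7x + 10 = −17 for x < −3 gives x = (−17 − 10)/7 = −27/7.

-27/7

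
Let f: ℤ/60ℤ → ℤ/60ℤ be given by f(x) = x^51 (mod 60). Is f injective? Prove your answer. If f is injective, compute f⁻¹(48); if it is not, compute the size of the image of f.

f(0) = 0^51 = 0.
f(30): Repeated squaring mod 60: 30^1 ≡ 30, 30^2 ≡ 30² = 900 ≡ 0, 30^4 ≡ 0² = 0, 30^8 ≡ 0² = 0, 30^16 ≡ 0² = 0, 30^32 ≡ 0² = 0. Since 51 = 32 + 16 + 2 + 1, 30^51 ≡ 0·0·0·30: 0·0 = 0, then 0·0 = 0, then 0·30 = 0. So 30^51 ≡ 0 (mod 60).
So f(0) = f(30) = 0 while 0 ≠ 30, hence f is not injective.
Since f is not injective, we determine |image(f)|. Computing x^51 mod 60 for each x (by repeated squaring, reducing mod 60 at every step), the values f(0), f(1), …, f(59) are: 0, 1, 8, 27, 4, 5, 36, 43, 32, 9, 40, 11, 48, 37, 44, 15, 16, 53, 12, 19, 20, 21, 28, 47, 24, 25, 56, 3, 52, 29, 0, 31, 8, 57, 4, 35, 36, 13, 32, 39, 40, 41, 48, 7, 44, 45, 16, 23, 12, 49, 20, 51, 28, 17, 24, 55, 56, 33, 52, 59.
The distinct values are {0, 1, 3, 4, 5, 7, 8, 9, 11, 12, 13, 15, 16, 17, 19, 20, 21, 23, 24, 25, 27, 28, 29, 31, 32, 33, 35, 36, 37, 39, 40, 41, 43, 44, 45, 47, 48, 49, 51, 52, 53, 55, 56, 57, 59}; there are 45 of them.

45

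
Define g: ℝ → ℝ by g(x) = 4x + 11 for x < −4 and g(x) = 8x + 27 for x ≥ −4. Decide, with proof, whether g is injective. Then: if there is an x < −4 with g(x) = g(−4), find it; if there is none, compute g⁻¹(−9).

-5

Both pieces are strictly increasing (slopes 4 and 8), so each is injective on its own interval.
The left piece maps (−∞, −4) onto (−∞, −5); the right piece maps [−4, ∞) onto [−5, ∞).
These images are disjoint, so no value is attained by both pieces. So g is injective.
Because the two images are disjoint, no x < −4 has g(x) = g(−4), so we compute g⁻¹(−9): −9 lies in (−∞, −5), so solve 4x + 11 = −9: x = (−9 − 11)/4 = −5.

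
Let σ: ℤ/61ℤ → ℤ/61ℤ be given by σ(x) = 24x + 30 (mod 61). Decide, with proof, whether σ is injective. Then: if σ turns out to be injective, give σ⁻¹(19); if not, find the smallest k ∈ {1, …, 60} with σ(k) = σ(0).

Suppose σ(a) = σ(b) in ℤ/61ℤ. Then 24a + 30 ≡ 24b + 30 (mod 61), thus 24(a − b) ≡ 0 (mod 61).
Since gcd(24, 61) = 1, 24 is invertible modulo 61, thus a − b ≡ 0 (mod 61), i.e. a = b.
Therefore σ is injective.
We now compute 24⁻¹ mod 61 explicitly. Euclid's algorithm: 61 = 2·24 + 13, 24 = 1·13 + 11, 13 = 1·11 + 2, 11 = 5·2 + 1; back-substituting gives 1 = 28·24 − 11·61, so 24⁻¹ ≡ 28 (mod 61).
Since σ is injective, we compute σ⁻¹(19): solve 24x + 30 ≡ 19 (mod 61), i.e. 24x ≡ 50 (mod 61).
Multiplying by 24⁻¹ = 28 gives x ≡ 28·50 = 1400 = 22·61 + 58 ≡ 58 (mod 61).
Check: σ(58) = 24·58 + 30 = 1422 = 23·61 + 19 ≡ 19 (mod 61).

58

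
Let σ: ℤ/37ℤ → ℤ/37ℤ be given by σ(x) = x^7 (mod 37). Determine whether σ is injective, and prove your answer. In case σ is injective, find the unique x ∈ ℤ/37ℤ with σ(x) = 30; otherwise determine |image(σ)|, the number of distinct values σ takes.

4

Since 37 is prime, the nonzero elements of ℤ/37ℤ form a cyclic group of order 36.
As gcd(7, 36) = 1, raising to the 7th power is a bijection on this group: if x_1^7 ≡ x_2^7 then (x_1x_2^{−1})^7 = 1, and the only element of order dividing gcd(7, 36) = 1 is 1, so x_1 = x_2.
With σ(0) = 0 this makes σ injective on all of ℤ/37ℤ, hence bijective (finite equal-size domain and codomain). In particular σ is injective.
Since σ is injective, we find the preimage of 30. The inverse of x ↦ x^7 on (ℤ/37ℤ)^× is x ↦ x^31, because 7·31 = 217 = 6·36 + 1 ≡ 1 (mod 36) and x^{36} = 1 for x ≠ 0 (Fermat). So σ⁻¹(30) = 30^31 mod 37.
Repeated squaring mod 37: 30^1 ≡ 30, 30^2 ≡ 30² = 900 ≡ 12, 30^4 ≡ 12² = 144 ≡ 33, 30^8 ≡ 33² = 1089 ≡ 16, 30^16 ≡ 16² = 256 ≡ 34. Since 31 = 16 + 8 + 4 + 2 + 1, 30^31 ≡ 34·16·33·12·30: 34·16 = 544 ≡ 26, then 26·33 = 858 ≡ 7, then 7·12 = 84 ≡ 10, then 10·30 = 300 ≡ 4. So 30^31 ≡ 4 (mod 37).
Hence σ⁻¹(30) = 4.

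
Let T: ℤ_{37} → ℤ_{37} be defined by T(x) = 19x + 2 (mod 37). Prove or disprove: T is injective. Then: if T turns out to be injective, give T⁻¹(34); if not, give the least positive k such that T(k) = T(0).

If T(u) = T(v), then 19u ≡ 19v (mod 37). Because gcd(19, 37) = 1, we may cancel 19 to get u ≡ v (mod 37).
Thus T is injective.
We now compute 19⁻¹ mod 37 explicitly. Euclid's algorithm: 37 = 1·19 + 18, 19 = 1·18 + 1; back-substituting gives 1 = 2·19 − 1·37, so 19⁻¹ ≡ 2 (mod 37).
Since T is injective, we compute T⁻¹(34): solve 19x + 2 ≡ 34 (mod 37), i.e. 19x ≡ 32 (mod 37).
Multiplying by 19⁻¹ = 2 gives x ≡ 2·32 = 64 = 1·37 + 27 ≡ 27 (mod 37).
Check: T(27) = 19·27 + 2 = 515 = 13·37 + 34 ≡ 34 (mod 37).

27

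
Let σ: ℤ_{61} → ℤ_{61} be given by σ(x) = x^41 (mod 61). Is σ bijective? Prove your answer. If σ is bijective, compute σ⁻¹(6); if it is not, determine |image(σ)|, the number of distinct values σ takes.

Since 61 is prime, the nonzero elements of ℤ_{61} form a cyclic group of order 60.
As gcd(41, 60) = 1, raising to the 41st power is a bijection on this group: if a^41 ≡ b^41 then (ab^{−1})^41 = 1, and the only element of order dividing gcd(41, 60) = 1 is 1, so a = b.
With σ(0) = 0 this makes σ injective on all of ℤ_{61}, hence bijective (finite equal-size domain and codomain). In particular σ is bijective.
Since σ is bijective, we find the preimage of 6. The inverse of x ↦ x^41 on (ℤ_{61})^× is x ↦ x^41, because 41·41 = 1681 = 28·60 + 1 ≡ 1 (mod 60) and x^{60} = 1 for x ≠ 0 (Fermat). So σ⁻¹(6) = 6^41 mod 61.
Repeated squaring mod 61: 6^1 ≡ 6, 6^2 ≡ 6² = 36, 6^4 ≡ 36² = 1296 ≡ 15, 6^8 ≡ 15² = 225 ≡ 42, 6^16 ≡ 42² = 1764 ≡ 56, 6^32 ≡ 56² = 3136 ≡ 25. Since 41 = 32 + 8 + 1, 6^41 ≡ 25·42·6: 25·42 = 1050 ≡ 13, then 13·6 = 78 ≡ 17. So 6^41 ≡ 17 (mod 61).
Hence σ⁻¹(6) = 17.

17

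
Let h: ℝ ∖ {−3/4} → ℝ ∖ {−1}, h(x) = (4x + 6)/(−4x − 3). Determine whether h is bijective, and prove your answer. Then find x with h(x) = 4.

-9/10

Suppose h(u) = h(v). Cross-multiplying: (4u + 6)(−4v − 3) = (4v + 6)(−4u − 3).
Expanding both sides and cancelling the symmetric terms leaves 12·(u − v) = 0. Since 12 ≠ 0, u = v. So h is injective.
For any y ≠ −1, solving y(−4x − 3) = 4x + 6 for x gives a well-defined x ≠ −3/4. So h is surjective.
Therefore h is bijective.
Solving h(x) = 4: cross-multiplying gives 4x + 6 = 4(−4x − 3), which rearranges to 20x = −18, so x = −9/10.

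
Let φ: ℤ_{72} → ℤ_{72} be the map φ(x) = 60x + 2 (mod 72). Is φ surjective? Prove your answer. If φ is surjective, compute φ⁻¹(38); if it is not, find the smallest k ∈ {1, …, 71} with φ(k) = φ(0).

Recall that surjectivity means every element of the codomain has a preimage under φ.
Since gcd(60, 72) = 12, we have 60x ≡ 0 (mod 12) for all x, so φ(x) ≡ 2 (mod 12).
But 0 ≢ 2 (mod 12), so 0 ∈ ℤ_{72} has no preimage. So φ is not surjective.
Since φ is not surjective, we find the least positive k with φ(k) = φ(0): this means 60k ≡ 0 (mod 72), i.e. 72 ∣ 60k. Since gcd(60, 72) = 12, dividing through by 12 this holds exactly when 6 ∣ 5k, and as gcd(5, 6) = 1, exactly when 6 ∣ k.
The smallest positive such k is 6.

6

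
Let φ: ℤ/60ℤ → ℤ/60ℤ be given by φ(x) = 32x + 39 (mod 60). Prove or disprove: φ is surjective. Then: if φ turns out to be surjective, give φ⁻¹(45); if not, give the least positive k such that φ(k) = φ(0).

By definition, φ is surjective if every y in the codomain equals φ(x) for some x in the domain.
Since gcd(32, 60) = 4, we have 32x ≡ 0 (mod 4) for all x, so φ(x) ≡ 3 (mod 4).
But 0 ≢ 3 (mod 4), so 0 ∈ ℤ/60ℤ has no preimage. Therefore φ is not surjective.
Since φ is not surjective, we find the least positive k with φ(k) = φ(0): this means 32k ≡ 0 (mod 60), i.e. 60 ∣ 32k. Since gcd(32, 60) = 4, dividing through by 4 this holds exactly when 15 ∣ 8k, and as gcd(8, 15) = 1, exactly when 15 ∣ k.
The smallest positive such k is 15.

15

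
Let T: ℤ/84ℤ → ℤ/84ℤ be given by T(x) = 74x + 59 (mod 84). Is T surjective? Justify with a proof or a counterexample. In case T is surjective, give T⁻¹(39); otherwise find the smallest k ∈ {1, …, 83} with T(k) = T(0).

42

By definition, surjectivity means every element of the codomain has a preimage under T.
Since gcd(74, 84) = 2, we have 74x ≡ 0 (mod 2) for all x, so T(x) ≡ 1 (mod 2).
But 0 ≢ 1 (mod 2), so 0 ∈ ℤ/84ℤ has no preimage. Therefore T is not surjective.
Since T is not surjective, we find the least positive k with T(k) = T(0): this means 74k ≡ 0 (mod 84), i.e. 84 ∣ 74k. Since gcd(74, 84) = 2, dividing through by 2 this holds exactly when 42 ∣ 37k, and as gcd(37, 42) = 1, exactly when 42 ∣ k.
The smallest positive such k is 42.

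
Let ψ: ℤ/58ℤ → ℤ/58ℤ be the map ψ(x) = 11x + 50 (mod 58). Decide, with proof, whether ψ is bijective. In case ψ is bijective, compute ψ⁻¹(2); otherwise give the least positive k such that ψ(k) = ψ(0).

22

If ψ(x_1) = ψ(x_2), then 11x_1 ≡ 11x_2 (mod 58). Because gcd(11, 58) = 1, we may cancel 11 to get x_1 ≡ x_2 (mod 58).
We now compute 11⁻¹ mod 58 explicitly. Euclid's algorithm: 58 = 5·11 + 3, 11 = 3·3 + 2, 3 = 1·2 + 1; back-substituting gives 1 = 37·11 − 7·58, so 11⁻¹ ≡ 37 (mod 58).
Then y ↦ 37(y − 50) is a two-sided inverse to ψ, so every y ∈ ℤ/58ℤ has a preimage.
Thus ψ is bijective.
Since ψ is bijective, we compute ψ⁻¹(2): solve 11x + 50 ≡ 2 (mod 58), i.e. 11x ≡ 10 (mod 58).
Multiplying by 11⁻¹ = 37 gives x ≡ 37·10 = 370 = 6·58 + 22 ≡ 22 (mod 58).
Check: ψ(22) = 11·22 + 50 = 292 = 5·58 + 2 ≡ 2 (mod 58).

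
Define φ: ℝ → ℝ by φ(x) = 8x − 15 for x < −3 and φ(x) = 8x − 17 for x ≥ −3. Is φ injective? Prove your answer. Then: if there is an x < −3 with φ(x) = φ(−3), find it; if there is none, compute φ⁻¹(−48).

Both pieces are strictly increasing (slopes 8 and 8), so each is injective on its own interval.
The left piece maps (−∞, −3) onto (−∞, −39); the right piece maps [−3, ∞) onto [−41, ∞).
These images overlap. In particular φ(−3) = −41 (right piece), and solving 8x − 15 = −41 on the left piece gives x = −13/4 < −3.
So φ(−13/4) = φ(−3) with −13/4 ≠ −3, and φ is not injective. This x = −13/4 is the requested value below −3.

-13/4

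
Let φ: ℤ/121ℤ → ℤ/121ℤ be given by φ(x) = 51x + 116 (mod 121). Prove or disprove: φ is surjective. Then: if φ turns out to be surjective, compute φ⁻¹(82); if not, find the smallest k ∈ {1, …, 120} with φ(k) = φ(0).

80

Since gcd(51, 121) = 1, 51 is invertible modulo 121. Euclid's algorithm: 121 = 2·51 + 19, 51 = 2·19 + 13, 19 = 1·13 + 6, 13 = 2·6 + 1; back-substituting gives 1 = 19·51 − 8·121, so 51⁻¹ ≡ 19 (mod 121).
For any y ∈ ℤ/121ℤ, x = 19(y − 116) mod 121 satisfies φ(x) = 51·19(y − 116) + 116 ≡ y (since 51·19 ≡ 1 mod 121). So every y has a preimage.
Thus φ is surjective.
Since φ is surjective, we compute φ⁻¹(82): solve 51x + 116 ≡ 82 (mod 121), i.e. 51x ≡ 87 (mod 121).
Multiplying by 51⁻¹ = 19 gives x ≡ 19·87 = 1653 = 13·121 + 80 ≡ 80 (mod 121).
Check: φ(80) = 51·80 + 116 = 4196 = 34·121 + 82 ≡ 82 (mod 121).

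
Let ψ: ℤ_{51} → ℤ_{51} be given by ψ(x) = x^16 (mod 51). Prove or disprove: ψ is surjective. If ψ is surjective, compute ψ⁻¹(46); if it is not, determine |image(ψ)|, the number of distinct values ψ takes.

ψ(1) = 1^16 = 1.
ψ(2): Repeated squaring mod 51: 2^1 ≡ 2, 2^2 ≡ 2² = 4, 2^4 ≡ 4² = 16, 2^8 ≡ 16² = 256 ≡ 1, 2^16 ≡ 1² = 1. So 2^16 ≡ 1 (mod 51).
So ψ(1) = ψ(2) = 1 while 1 ≠ 2, so ψ is not injective.
A non-injective map from the 51-element set ℤ_{51} to itself takes at most 50 distinct values, so it cannot be surjective. Thus ψ is not surjective.
Since ψ is not surjective, we determine |image(ψ)|. Computing x^16 mod 51 for each x (by repeated squaring, reducing mod 51 at every step), the values ψ(0), ψ(1), …, ψ(50) are: 0, 1, 1, 18, 1, 1, 18, 1, 1, 18, 1, 1, 18, 1, 1, 18, 1, 34, 18, 1, 1, 18, 1, 1, 18, 1, 1, 18, 1, 1, 18, 1, 1, 18, 34, 1, 18, 1, 1, 18, 1, 1, 18, 1, 1, 18, 1, 1, 18, 1, 1.
The distinct values are {0, 1, 18, 34}; there are 4 of them.

4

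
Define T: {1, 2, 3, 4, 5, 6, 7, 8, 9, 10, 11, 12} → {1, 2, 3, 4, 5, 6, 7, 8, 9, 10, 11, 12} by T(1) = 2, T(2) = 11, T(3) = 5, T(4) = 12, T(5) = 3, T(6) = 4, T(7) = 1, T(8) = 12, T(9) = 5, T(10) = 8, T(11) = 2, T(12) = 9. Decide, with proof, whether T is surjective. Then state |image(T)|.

9

No element maps to 6, so T is not surjective.
The image of T is {1, 2, 3, 4, 5, 8, 9, 11, 12}, which has 9 elements.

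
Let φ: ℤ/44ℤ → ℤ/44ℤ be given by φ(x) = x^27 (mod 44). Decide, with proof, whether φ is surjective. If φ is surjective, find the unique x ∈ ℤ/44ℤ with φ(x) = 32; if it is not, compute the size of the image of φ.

φ(0) = 0^27 = 0.
φ(22): Repeated squaring mod 44: 22^1 ≡ 22, 22^2 ≡ 22² = 484 ≡ 0, 22^4 ≡ 0² = 0, 22^8 ≡ 0² = 0, 22^16 ≡ 0² = 0. Since 27 = 16 + 8 + 2 + 1, 22^27 ≡ 0·0·0·22: 0·0 = 0, then 0·0 = 0, then 0·22 = 0. So 22^27 ≡ 0 (mod 44).
So φ(0) = φ(22) = 0 while 0 ≠ 22, so φ is not injective.
A non-injective map from the 44-element set ℤ/44ℤ to itself takes at most 43 distinct values, so it cannot be surjective. So φ is not surjective.
Since φ is not surjective, we determine |image(φ)|. Computing x^27 mod 44 for each x (by repeated squaring, reducing mod 44 at every step), the values φ(0), φ(1), …, φ(43) are: 0, 1, 40, 31, 16, 25, 8, 39, 24, 37, 32, 11, 12, 29, 20, 27, 36, 41, 28, 35, 4, 21, 0, 23, 40, 9, 16, 3, 8, 17, 24, 15, 32, 33, 12, 7, 20, 5, 36, 19, 28, 13, 4, 43.
The distinct values are {0, 1, 3, 4, 5, 7, 8, 9, 11, 12, 13, 15, 16, 17, 19, 20, 21, 23, 24, 25, 27, 28, 29, 31, 32, 33, 35, 36, 37, 39, 40, 41, 43}; there are 33 of them.

33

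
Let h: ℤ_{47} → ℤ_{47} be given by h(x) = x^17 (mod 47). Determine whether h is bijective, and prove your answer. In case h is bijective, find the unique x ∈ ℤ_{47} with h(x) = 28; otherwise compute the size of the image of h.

14

Since 47 is prime, the nonzero elements of ℤ_{47} form a cyclic group of order 46.
As gcd(17, 46) = 1, raising to the 17th power is a bijection on this group: if a^17 ≡ b^17 then (ab^{−1})^17 = 1, and the only element of order dividing gcd(17, 46) = 1 is 1, so a = b.
With h(0) = 0 this makes h injective on all of ℤ_{47}, hence bijective (finite equal-size domain and codomain). In particular h is bijective.
Since h is bijective, we find the preimage of 28. The inverse of x ↦ x^17 on (ℤ_{47})^× is x ↦ x^19, because 17·19 = 323 = 7·46 + 1 ≡ 1 (mod 46) and x^{46} = 1 for x ≠ 0 (Fermat). So h⁻¹(28) = 28^19 mod 47.
Repeated squaring mod 47: 28^1 ≡ 28, 28^2 ≡ 28² = 784 ≡ 32, 28^4 ≡ 32² = 1024 ≡ 37, 28^8 ≡ 37² = 1369 ≡ 6, 28^16 ≡ 6² = 36. Since 19 = 16 + 2 + 1, 28^19 ≡ 36·32·28: 36·32 = 1152 ≡ 24, then 24·28 = 672 ≡ 14. So 28^19 ≡ 14 (mod 47).
Hence h⁻¹(28) = 14.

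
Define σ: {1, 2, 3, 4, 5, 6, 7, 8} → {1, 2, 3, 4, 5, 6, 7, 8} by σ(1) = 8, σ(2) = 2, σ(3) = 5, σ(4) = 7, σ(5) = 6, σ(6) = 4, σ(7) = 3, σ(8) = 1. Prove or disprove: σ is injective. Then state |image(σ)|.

8

The values σ(1), …, σ(8) are 8, 2, 5, 7, 6, 4, 3, 1 — all distinct.
So σ(x_1) = σ(x_2) only when x_1 = x_2, and σ is injective.
The image of σ is {1, 2, 3, 4, 5, 6, 7, 8}, which has 8 elements.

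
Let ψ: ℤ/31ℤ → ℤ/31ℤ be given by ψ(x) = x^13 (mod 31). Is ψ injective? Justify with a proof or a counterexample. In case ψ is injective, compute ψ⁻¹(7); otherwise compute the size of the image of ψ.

28

Since 31 is prime, the nonzero elements of ℤ/31ℤ form a cyclic group of order 30.
As gcd(13, 30) = 1, raising to the 13th power is a bijection on this group: if s^13 ≡ t^13 then (st^{−1})^13 = 1, and the only element of order dividing gcd(13, 30) = 1 is 1, so s = t.
With ψ(0) = 0 this makes ψ injective on all of ℤ/31ℤ, hence bijective (finite equal-size domain and codomain). In particular ψ is injective.
Since ψ is injective, we find the preimage of 7. The inverse of x ↦ x^13 on (ℤ/31ℤ)^× is x ↦ x^7, because 13·7 = 91 = 3·30 + 1 ≡ 1 (mod 30) and x^{30} = 1 for x ≠ 0 (Fermat). So ψ⁻¹(7) = 7^7 mod 31.
Repeated squaring mod 31: 7^1 ≡ 7, 7^2 ≡ 7² = 49 ≡ 18, 7^4 ≡ 18² = 324 ≡ 14. Since 7 = 4 + 2 + 1, 7^7 ≡ 14·18·7: 14·18 = 252 ≡ 4, then 4·7 = 28. So 7^7 ≡ 28 (mod 31).
Hence ψ⁻¹(7) = 28.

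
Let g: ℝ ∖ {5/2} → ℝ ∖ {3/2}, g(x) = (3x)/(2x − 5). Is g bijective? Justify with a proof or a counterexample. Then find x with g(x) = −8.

40/19

Suppose g(s) = g(t). Cross-multiplying: (3s)(2t − 5) = (3t)(2s − 5).
Expanding both sides and cancelling the symmetric terms leaves −15·(s − t) = 0. Since −15 ≠ 0, s = t. So g is injective.
For any y ≠ 3/2, solving y(2x − 5) = 3x for x gives a well-defined x ≠ 5/2. So g is surjective.
Hence g is bijective.
Solving g(x) = −8: cross-multiplying gives 3x = −8(2x − 5), which rearranges to 19x = 40, so x = 40/19.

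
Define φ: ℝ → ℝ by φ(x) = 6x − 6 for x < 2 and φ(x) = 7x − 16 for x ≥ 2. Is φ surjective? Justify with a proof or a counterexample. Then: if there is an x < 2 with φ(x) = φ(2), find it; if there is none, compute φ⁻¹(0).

Both pieces are strictly increasing (slopes 6 and 7), so each is injective on its own interval.
The left piece maps (−∞, 2) onto (−∞, 6); the right piece maps [2, ∞) onto [−2, ∞).
The union (−∞, 6) ∪ [−2, ∞) covers ℝ, so φ is surjective.
For the follow-up: the images overlap, so an x < 2 with φ(x) = φ(2) exists. φ(2) = −2; solving 6x − 6 = −2 for x < 2 gives x = (−2 + 6)/6 = 2/3.

2/3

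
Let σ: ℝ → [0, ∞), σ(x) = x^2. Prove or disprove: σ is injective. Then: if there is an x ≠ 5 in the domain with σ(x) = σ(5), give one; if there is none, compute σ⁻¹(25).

-5

σ(5) = 25 = (−5)^2 = σ(−5) (since 2 is even), with 5 ≠ −5. So σ is not injective.
For the follow-up, such an x exists: taking x = −5 ∈ ℝ gives σ(−5) = 25 = σ(5) with −5 ≠ 5.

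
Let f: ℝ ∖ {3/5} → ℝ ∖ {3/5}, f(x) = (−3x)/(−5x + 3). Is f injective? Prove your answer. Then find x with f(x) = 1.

Suppose f(x_1) = f(x_2). Cross-multiplying: (−3x_1)(−5x_2 + 3) = (−3x_2)(−5x_1 + 3).
Expanding both sides and cancelling the symmetric terms leaves −9·(x_1 − x_2) = 0. Since −9 ≠ 0, x_1 = x_2. Therefore f is injective.
Solving f(x) = 1: cross-multiplying gives −3x = 1(−5x + 3), which rearranges to 2x = 3, so x = 3/2.

3/2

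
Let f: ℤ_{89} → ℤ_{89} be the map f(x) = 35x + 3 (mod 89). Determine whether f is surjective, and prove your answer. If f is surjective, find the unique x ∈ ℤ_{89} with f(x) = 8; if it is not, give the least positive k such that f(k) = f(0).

By definition, surjectivity means every element of the codomain has a preimage under f.
Since gcd(35, 89) = 1, 35 is invertible modulo 89. Euclid's algorithm: 89 = 2·35 + 19, 35 = 1·19 + 16, 19 = 1·16 + 3, 16 = 5·3 + 1; back-substituting gives 1 = 28·35 − 11·89, so 35⁻¹ ≡ 28 (mod 89).
Then y ↦ 28(y − 3) is a two-sided inverse to f, so every y ∈ ℤ_{89} has a preimage.
Thus f is surjective.
Since f is surjective, we compute f⁻¹(8): solve 35x + 3 ≡ 8 (mod 89), i.e. 35x ≡ 5 (mod 89).
Multiplying by 35⁻¹ = 28 gives x ≡ 28·5 = 140 = 1·89 + 51 ≡ 51 (mod 89).
Check: f(51) = 35·51 + 3 = 1788 = 20·89 + 8 ≡ 8 (mod 89).

51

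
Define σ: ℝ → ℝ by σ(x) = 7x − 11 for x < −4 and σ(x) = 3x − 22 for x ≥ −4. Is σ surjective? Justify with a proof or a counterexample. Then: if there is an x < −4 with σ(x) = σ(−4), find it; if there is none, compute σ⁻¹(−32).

Both pieces are strictly increasing (slopes 7 and 3), so each is injective on its own interval.
The left piece maps (−∞, −4) onto (−∞, −39); the right piece maps [−4, ∞) onto [−34, ∞).
The union (−∞, −39) ∪ [−34, ∞) omits the interval between −39 and −34; in particular −39 has no preimage. So σ is not surjective.
Because the two images are disjoint, no x < −4 has σ(x) = σ(−4), so we compute σ⁻¹(−32): −32 lies in [−34, ∞), so solve 3x − 22 = −32: x = (−32 + 22)/3 = −10/3.

-10/3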